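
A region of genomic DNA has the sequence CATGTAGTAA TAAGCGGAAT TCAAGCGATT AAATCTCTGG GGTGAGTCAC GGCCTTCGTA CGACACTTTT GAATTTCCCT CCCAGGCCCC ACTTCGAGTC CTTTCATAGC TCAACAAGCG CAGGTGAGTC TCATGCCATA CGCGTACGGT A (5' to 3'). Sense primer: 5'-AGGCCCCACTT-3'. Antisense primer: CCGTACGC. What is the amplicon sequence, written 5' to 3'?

5'-AGGCCCCACTTCGAGTCCTTTCATAGCTCAACAAGCGCAGGTGAGTCTCATGCCATACGCGTACGG-3'

Scanning the template, AGGCCCCACTT occurs at positions 84–94; this primer anneals to the bottom strand there with its 3' end pointing downstream.
Reverse complement of the reverse primer: GCGTACGG. This occurs on the top strand at positions 142–149.
The product is the template from position 84 through 149 (66 bp).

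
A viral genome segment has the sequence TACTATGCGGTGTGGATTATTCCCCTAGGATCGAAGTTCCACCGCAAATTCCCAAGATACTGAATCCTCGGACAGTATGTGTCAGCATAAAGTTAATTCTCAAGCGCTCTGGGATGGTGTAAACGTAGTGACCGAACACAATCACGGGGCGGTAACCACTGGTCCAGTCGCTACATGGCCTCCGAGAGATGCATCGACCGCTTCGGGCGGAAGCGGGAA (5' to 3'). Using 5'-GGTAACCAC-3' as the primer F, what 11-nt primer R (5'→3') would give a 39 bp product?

The forward primer binds at positions 151–159, so a 39 bp product ends at position 151 + 39 − 1 = 189.
The reverse primer anneals to the top strand over positions 179–189, i.e. to CCTCCGAGAGA.
Its sequence written 5'→3' is the reverse complement: TCTCTCGGAGG.

5'-TCTCTCGGAGG-3'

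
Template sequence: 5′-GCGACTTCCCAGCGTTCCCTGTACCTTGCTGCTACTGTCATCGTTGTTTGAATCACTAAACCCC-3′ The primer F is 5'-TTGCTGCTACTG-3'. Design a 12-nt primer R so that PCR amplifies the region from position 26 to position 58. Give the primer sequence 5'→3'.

The product's 3' end on the top strand is position 58.
The reverse primer anneals to the top strand over positions 47–58, i.e. to TTTGAATCACTA.
Its sequence written 5'→3' is the reverse complement: TAGTGATTCAAA.

5'-TAGTGATTCAAA-3'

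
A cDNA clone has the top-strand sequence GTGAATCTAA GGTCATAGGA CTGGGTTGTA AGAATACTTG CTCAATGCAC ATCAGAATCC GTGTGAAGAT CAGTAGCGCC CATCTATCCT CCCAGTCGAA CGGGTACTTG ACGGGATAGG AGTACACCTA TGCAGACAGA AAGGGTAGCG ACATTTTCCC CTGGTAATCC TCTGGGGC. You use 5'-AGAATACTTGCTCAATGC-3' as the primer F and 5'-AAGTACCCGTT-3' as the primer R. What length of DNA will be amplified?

Scanning the template, AGAATACTTGCTCAATGC occurs at positions 31–48; this primer anneals to the bottom strand there with its 3' end pointing downstream.
The reverse primer's reverse complement is AACGGGTACTT, which matches the template at positions 99–109.
The product runs from position 31 to position 109, so its length is 109 − 31 + 1 = 79 bp.

79 bp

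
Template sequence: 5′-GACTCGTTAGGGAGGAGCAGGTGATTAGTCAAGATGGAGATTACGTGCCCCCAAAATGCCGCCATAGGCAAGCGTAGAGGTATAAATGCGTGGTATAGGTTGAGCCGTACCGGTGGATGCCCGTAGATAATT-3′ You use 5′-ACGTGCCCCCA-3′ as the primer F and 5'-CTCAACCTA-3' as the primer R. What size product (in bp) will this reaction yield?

The forward primer matches the template at positions 43–53.
Reverse complement of the reverse primer: TAGGTTGAG. This occurs on the top strand at positions 96–104.
The product runs from position 43 to position 104, so its length is 104 − 43 + 1 = 62 bp.

62 bp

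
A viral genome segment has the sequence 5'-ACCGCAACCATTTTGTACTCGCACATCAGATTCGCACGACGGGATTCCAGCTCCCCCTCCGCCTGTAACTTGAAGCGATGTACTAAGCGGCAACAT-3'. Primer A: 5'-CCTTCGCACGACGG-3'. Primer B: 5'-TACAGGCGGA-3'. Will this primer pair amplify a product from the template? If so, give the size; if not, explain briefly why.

Primer A (CCTTCGCACGACGG) does not match the top strand, and its reverse complement CCGTCGTGCGAAGG does not match either.
With no annealing site for primer A, no amplification occurs.

No product — primer A has no binding site in the template.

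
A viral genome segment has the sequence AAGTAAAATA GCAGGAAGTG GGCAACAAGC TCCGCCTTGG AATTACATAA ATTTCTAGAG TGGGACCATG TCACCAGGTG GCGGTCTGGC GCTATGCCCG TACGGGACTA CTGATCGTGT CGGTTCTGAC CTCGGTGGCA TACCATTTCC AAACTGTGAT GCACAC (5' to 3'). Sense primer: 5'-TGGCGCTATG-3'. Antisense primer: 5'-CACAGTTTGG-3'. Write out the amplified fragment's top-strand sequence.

Forward primer TGGCGCTATG is found on the top strand at positions 87–96.
Taking the reverse complement of CACAGTTTGG gives CCAAACTGTG, found at positions 149–158 on the template; the primer anneals here to the top strand with its 3' end pointing upstream.
The product is the template from position 87 through 158 (72 bp).

5'-TGGCGCTATGCCCGTACGGGACTACTGATCGTGTCGGTTCTGACCTCGGTGGCATACCATTTCCAAACTGTG-3'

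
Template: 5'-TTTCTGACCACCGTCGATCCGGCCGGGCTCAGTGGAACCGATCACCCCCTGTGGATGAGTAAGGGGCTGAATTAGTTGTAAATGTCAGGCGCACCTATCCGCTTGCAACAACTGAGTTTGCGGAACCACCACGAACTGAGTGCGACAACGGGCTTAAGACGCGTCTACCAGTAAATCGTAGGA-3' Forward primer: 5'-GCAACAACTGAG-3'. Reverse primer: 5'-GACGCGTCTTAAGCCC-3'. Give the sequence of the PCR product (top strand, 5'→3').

5'-GCAACAACTGAGTTTGCGGAACCACCACGAACTGAGTGCGACAACGGGCTTAAGACGCGTC-3'

The forward primer matches the template at positions 105–116.
Taking the reverse complement of GACGCGTCTTAAGCCC gives GGGCTTAAGACGCGTC, found at positions 150–165 on the template; the primer anneals here to the top strand with its 3' end pointing upstream.
The product is the template from position 105 through 165 (61 bp).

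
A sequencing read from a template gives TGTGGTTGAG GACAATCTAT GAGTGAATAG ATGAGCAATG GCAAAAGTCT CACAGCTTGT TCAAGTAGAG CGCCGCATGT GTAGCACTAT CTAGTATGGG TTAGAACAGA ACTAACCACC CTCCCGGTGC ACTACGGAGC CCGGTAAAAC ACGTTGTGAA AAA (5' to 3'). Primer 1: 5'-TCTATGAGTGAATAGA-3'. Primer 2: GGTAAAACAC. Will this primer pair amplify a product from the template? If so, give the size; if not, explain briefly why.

Primer 1 (TCTATGAGTGAATAGA) matches the top strand at positions 16–31 (3' end points downstream).
Primer 2 (GGTAAAACAC) also matches the top strand directly, at positions 143–152 — its reverse complement GTGTTTTACC is not present.
Both primers anneal to the bottom strand with 3' ends pointing the same way, so neither can prime synthesis back toward the other.

No product — both primers anneal to the same strand and extend in the same direction.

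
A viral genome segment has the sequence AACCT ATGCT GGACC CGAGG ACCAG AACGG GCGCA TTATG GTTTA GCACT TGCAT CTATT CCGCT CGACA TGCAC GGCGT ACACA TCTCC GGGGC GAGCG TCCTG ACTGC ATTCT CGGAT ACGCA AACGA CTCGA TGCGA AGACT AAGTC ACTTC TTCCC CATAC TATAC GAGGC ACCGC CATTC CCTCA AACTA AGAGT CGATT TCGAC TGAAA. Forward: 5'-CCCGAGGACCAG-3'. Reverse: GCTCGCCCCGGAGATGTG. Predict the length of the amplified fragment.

The forward primer matches the template at positions 14–25.
Taking the reverse complement of GCTCGCCCCGGAGATGTG gives CACATCTCCGGGGCGAGC, found at positions 82–99 on the template; the primer anneals here to the top strand with its 3' end pointing upstream.
The product runs from position 14 to position 99, so its length is 99 − 14 + 1 = 86 bp.

86 bp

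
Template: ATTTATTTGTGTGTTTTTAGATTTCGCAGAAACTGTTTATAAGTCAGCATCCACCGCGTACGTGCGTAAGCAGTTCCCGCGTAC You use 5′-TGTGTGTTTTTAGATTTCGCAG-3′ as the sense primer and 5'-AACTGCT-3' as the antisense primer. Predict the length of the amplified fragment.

68 bp

The forward primer matches the template at positions 8–29.
Taking the reverse complement of AACTGCT gives AGCAGTT, found at positions 69–75 on the template; the primer anneals here to the top strand with its 3' end pointing upstream.
Amplicon spans positions 8–75: 68 bp.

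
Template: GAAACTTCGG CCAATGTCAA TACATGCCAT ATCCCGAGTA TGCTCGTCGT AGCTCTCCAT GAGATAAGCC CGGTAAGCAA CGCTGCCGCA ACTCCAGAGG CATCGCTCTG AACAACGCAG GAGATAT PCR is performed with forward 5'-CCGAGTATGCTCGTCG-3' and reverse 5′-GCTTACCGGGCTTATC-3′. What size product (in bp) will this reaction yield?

45 bp

Scanning the template, CCGAGTATGCTCGTCG occurs at positions 34–49; this primer anneals to the bottom strand there with its 3' end pointing downstream.
Reverse complement of the reverse primer: GATAAGCCCGGTAAGC. This occurs on the top strand at positions 63–78.
Product length = (reverse-primer end) − (forward-primer start) + 1 = 78 − 34 + 1 = 45 bp.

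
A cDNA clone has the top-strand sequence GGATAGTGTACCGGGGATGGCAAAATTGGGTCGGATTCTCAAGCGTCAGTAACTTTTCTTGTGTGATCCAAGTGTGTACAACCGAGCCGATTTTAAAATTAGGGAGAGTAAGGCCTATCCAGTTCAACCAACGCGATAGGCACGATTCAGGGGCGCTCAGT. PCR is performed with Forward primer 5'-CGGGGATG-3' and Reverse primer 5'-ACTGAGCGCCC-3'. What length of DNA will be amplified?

Scanning the template, CGGGGATG occurs at positions 12–19; this primer anneals to the bottom strand there with its 3' end pointing downstream.
The reverse primer's reverse complement is GGGCGCTCAGT, which matches the template at positions 151–161.
Product length = (reverse-primer end) − (forward-primer start) + 1 = 161 − 12 + 1 = 150 bp.

150 bp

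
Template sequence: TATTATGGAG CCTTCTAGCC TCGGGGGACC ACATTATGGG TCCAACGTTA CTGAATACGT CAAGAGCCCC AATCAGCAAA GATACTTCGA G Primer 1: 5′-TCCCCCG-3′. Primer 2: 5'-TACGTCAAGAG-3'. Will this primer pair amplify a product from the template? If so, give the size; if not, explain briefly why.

Primer 1 (TCCCCCG) has reverse complement CGGGGGA, which matches the top strand at positions 22–28; primer 1 anneals to the top strand there with its 3' end pointing upstream toward position 22.
Primer 2 (TACGTCAAGAG) matches the top strand directly at positions 56–66; it anneals to the bottom strand with its 3' end pointing downstream toward position 66.
The 3' ends diverge (primer 1 extends toward position 1, primer 2 toward position 91), so the primers never converge on a shared product.

No product — the primers' 3' ends point away from each other.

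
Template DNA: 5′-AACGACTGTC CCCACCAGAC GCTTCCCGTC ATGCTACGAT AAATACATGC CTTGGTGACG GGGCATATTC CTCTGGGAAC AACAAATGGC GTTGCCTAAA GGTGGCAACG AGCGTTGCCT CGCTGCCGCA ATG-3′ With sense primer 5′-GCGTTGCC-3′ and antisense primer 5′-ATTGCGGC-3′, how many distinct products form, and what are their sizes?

Two products: 44 bp, 21 bp

The forward primer GCGTTGCC matches the top strand at positions 89–96, 112–119.
The reverse primer's reverse complement is GCCGCAAT, matching at positions 125–132.
Each forward site pairs with the reverse site to give a product ending at position 132: sizes 44, 21 bp.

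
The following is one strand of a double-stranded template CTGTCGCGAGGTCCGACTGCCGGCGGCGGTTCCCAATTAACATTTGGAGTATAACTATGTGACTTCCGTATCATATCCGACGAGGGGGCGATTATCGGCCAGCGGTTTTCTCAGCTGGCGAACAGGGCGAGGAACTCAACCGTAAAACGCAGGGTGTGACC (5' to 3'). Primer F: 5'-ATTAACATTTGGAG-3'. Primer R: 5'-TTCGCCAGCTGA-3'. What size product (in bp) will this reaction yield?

87 bp

Forward primer ATTAACATTTGGAG is found on the top strand at positions 36–49.
The reverse primer's reverse complement is TCAGCTGGCGAA, which matches the template at positions 111–122.
The product runs from position 36 to position 122, so its length is 122 − 36 + 1 = 87 bp.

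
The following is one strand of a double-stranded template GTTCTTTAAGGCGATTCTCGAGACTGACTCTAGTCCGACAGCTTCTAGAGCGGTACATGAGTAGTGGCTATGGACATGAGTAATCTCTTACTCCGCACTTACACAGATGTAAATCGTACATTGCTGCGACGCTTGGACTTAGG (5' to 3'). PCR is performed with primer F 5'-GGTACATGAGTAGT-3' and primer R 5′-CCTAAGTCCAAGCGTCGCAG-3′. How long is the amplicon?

The forward primer matches the template at positions 52–65.
Taking the reverse complement of CCTAAGTCCAAGCGTCGCAG gives CTGCGACGCTTGGACTTAGG, found at positions 124–143 on the template; the primer anneals here to the top strand with its 3' end pointing upstream.
The product runs from position 52 to position 143, so its length is 143 − 52 + 1 = 92 bp.

92 bp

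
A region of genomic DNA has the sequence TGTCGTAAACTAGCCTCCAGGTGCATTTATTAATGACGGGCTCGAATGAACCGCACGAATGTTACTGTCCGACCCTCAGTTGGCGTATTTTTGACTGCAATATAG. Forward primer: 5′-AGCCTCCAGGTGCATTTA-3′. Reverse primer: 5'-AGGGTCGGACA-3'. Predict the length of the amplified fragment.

65 bp

The forward primer matches the template at positions 12–29.
Taking the reverse complement of AGGGTCGGACA gives TGTCCGACCCT, found at positions 66–76 on the template; the primer anneals here to the top strand with its 3' end pointing upstream.
Amplicon spans positions 12–76: 65 bp.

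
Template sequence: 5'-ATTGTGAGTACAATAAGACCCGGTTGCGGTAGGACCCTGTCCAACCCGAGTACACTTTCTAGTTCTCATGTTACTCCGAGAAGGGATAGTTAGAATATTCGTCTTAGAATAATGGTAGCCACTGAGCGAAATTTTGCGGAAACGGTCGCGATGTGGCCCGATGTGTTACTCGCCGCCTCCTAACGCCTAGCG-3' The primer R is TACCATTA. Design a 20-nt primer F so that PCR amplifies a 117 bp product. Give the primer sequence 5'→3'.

5'-ATTGTGAGTACAATAAGACC-3'

The reverse primer's reverse complement TAATGGTA matches the template at positions 110–117, so the product ends at position 117.
A 117 bp product then starts at position 117 − 117 + 1 = 1.
The forward primer is identical to the top strand there: ATTGTGAGTACAATAAGACC.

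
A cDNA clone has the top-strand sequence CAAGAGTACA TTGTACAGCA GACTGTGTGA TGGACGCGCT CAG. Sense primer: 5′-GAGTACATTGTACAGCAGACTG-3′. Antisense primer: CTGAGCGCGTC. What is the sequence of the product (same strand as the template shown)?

5'-GAGTACATTGTACAGCAGACTGTGTGATGGACGCGCTCAG-3'

Forward primer GAGTACATTGTACAGCAGACTG is found on the top strand at positions 4–25.
Reverse complement of the reverse primer: GACGCGCTCAG. This occurs on the top strand at positions 33–43.
The product is the template from position 4 through 43 (40 bp).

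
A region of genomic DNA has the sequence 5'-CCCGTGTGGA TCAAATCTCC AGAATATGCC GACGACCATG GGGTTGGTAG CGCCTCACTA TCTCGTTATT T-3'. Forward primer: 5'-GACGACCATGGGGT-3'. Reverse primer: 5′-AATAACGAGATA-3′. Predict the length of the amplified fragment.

Scanning the template, GACGACCATGGGGT occurs at positions 31–44; this primer anneals to the bottom strand there with its 3' end pointing downstream.
The reverse primer's reverse complement is TATCTCGTTATT, which matches the template at positions 59–70.
Product length = (reverse-primer end) − (forward-primer start) + 1 = 70 − 31 + 1 = 40 bp.

40 bp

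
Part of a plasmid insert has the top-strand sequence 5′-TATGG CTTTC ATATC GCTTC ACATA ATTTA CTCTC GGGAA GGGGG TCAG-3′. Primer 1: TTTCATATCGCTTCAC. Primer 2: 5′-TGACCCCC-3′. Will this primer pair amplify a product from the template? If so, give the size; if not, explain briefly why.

Primer 1 (TTTCATATCGCTTCAC) matches the top strand at positions 7–22; it acts as a forward primer.
Primer 2's reverse complement is GGGGGTCA, matching the top strand at positions 41–48; it acts as a reverse primer.
The 3' ends face each other across positions 7–48, giving a 42 bp product.

Yes — a 42 bp product.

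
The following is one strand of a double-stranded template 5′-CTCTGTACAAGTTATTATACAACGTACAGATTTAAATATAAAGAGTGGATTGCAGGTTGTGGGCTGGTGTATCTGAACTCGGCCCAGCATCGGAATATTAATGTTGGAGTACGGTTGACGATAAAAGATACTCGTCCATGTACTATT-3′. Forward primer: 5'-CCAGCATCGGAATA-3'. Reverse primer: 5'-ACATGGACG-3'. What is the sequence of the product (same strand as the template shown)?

5'-CCAGCATCGGAATATTAATGTTGGAGTACGGTTGACGATAAAAGATACTCGTCCATGT-3'

Forward primer CCAGCATCGGAATA is found on the top strand at positions 84–97.
The reverse primer's reverse complement is CGTCCATGT, which matches the template at positions 133–141.
The product is the template from position 84 through 141 (58 bp).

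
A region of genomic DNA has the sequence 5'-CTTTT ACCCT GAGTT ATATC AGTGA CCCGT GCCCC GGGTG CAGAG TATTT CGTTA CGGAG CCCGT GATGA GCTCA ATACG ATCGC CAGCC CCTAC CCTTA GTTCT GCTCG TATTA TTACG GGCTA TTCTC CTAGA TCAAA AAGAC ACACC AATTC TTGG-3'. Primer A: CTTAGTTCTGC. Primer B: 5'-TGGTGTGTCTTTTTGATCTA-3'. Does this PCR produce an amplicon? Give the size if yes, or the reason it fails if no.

Yes — a 55 bp product.

Primer A (CTTAGTTCTGC) matches the top strand at positions 97–107; it acts as a forward primer.
Primer B's reverse complement is TAGATCAAAAAGACACACCA, matching the top strand at positions 132–151; it acts as a reverse primer.
The 3' ends face each other across positions 97–151, giving a 55 bp product.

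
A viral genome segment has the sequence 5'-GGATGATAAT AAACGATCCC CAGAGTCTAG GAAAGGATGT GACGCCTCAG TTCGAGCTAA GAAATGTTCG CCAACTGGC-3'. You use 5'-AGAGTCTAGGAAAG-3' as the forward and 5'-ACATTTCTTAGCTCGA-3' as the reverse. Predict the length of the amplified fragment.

46 bp

Scanning the template, AGAGTCTAGGAAAG occurs at positions 22–35; this primer anneals to the bottom strand there with its 3' end pointing downstream.
Taking the reverse complement of ACATTTCTTAGCTCGA gives TCGAGCTAAGAAATGT, found at positions 52–67 on the template; the primer anneals here to the top strand with its 3' end pointing upstream.
The product runs from position 22 to position 67, so its length is 67 − 22 + 1 = 46 bp.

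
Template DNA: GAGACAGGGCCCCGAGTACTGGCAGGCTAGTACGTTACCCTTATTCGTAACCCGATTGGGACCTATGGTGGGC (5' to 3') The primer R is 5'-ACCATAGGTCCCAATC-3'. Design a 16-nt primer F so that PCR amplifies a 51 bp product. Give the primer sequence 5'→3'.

5'-CTGGCAGGCTAGTACG-3'

The reverse primer's reverse complement GATTGGGACCTATGGT matches the template at positions 54–69, so the product ends at position 69.
A 51 bp product then starts at position 69 − 51 + 1 = 19.
The forward primer is identical to the top strand there: CTGGCAGGCTAGTACG.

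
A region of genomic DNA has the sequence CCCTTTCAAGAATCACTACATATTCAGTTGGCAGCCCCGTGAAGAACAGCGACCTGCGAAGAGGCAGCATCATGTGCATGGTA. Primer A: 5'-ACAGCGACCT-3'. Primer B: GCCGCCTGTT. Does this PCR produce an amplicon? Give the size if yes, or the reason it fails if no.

Primer B (GCCGCCTGTT) does not match the top strand, and its reverse complement AACAGGCGGC does not match either.
With no annealing site for primer B, no amplification occurs.

No product — primer B has no binding site in the template.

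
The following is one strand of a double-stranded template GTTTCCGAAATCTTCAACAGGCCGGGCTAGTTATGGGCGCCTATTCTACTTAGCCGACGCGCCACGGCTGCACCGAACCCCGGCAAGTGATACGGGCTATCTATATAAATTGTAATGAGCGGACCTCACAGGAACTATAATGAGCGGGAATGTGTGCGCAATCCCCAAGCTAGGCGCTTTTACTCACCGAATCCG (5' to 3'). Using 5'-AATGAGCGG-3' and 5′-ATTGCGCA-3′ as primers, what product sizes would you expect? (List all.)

49 bp, 24 bp

The forward primer AATGAGCGG matches the top strand at positions 114–122, 139–147.
The reverse primer's reverse complement is TGCGCAAT, matching at positions 155–162.
Each forward site pairs with the reverse site to give a product ending at position 162: sizes 49, 24 bp.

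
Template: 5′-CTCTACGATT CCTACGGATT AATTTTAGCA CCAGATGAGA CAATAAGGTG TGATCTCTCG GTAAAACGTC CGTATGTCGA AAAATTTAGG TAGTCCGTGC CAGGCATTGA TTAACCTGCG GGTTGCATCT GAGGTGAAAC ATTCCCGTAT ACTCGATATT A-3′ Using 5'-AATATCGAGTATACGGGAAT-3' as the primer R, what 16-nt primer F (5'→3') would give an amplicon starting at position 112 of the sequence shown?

The reverse primer's reverse complement ATTCCCGTATACTCGATATT matches the template at positions 141–160; the product starts at position 112.
The forward primer is identical to the top strand over positions 112–127: TAACCTGCGGGTTGCA.

5'-TAACCTGCGGGTTGCA-3'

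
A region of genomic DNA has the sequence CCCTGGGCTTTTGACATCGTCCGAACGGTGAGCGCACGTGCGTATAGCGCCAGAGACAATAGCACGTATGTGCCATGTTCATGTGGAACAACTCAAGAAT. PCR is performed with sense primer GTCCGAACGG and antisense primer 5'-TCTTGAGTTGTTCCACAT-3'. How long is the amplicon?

80 bp

The forward primer matches the template at positions 19–28.
Reverse complement of the reverse primer: ATGTGGAACAACTCAAGA. This occurs on the top strand at positions 81–98.
The product runs from position 19 to position 98, so its length is 98 − 19 + 1 = 80 bp.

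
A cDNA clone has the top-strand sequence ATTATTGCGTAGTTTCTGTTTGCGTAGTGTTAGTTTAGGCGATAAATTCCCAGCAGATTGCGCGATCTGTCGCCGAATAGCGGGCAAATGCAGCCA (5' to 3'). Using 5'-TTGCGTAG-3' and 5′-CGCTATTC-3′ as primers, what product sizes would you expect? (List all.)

78 bp, 63 bp

The forward primer TTGCGTAG matches the top strand at positions 5–12, 20–27.
The reverse primer's reverse complement is GAATAGCG, matching at positions 75–82.
Each forward site pairs with the reverse site to give a product ending at position 82: sizes 78, 63 bp.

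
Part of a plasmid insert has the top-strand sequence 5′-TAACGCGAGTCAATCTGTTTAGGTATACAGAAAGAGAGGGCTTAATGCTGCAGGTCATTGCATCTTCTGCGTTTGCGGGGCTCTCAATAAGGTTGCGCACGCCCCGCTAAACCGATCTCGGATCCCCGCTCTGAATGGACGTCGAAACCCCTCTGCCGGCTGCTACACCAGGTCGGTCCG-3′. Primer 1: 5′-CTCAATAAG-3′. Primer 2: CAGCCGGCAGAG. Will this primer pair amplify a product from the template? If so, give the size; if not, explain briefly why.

Yes — an 80 bp product.

Primer 1 (CTCAATAAG) matches the top strand at positions 83–91; it acts as a forward primer.
Primer 2's reverse complement is CTCTGCCGGCTG, matching the top strand at positions 151–162; it acts as a reverse primer.
The 3' ends face each other across positions 83–162, giving an 80 bp product.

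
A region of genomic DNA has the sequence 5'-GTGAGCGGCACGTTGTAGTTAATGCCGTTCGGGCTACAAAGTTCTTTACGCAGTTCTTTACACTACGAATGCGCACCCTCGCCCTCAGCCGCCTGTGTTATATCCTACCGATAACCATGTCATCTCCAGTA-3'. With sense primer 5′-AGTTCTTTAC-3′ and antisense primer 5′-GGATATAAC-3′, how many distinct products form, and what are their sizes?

The forward primer AGTTCTTTAC matches the top strand at positions 40–49, 52–61.
The reverse primer's reverse complement is GTTATATCC, matching at positions 97–105.
Each forward site pairs with the reverse site to give a product ending at position 105: sizes 66, 54 bp.

Two products: 66 bp, 54 bp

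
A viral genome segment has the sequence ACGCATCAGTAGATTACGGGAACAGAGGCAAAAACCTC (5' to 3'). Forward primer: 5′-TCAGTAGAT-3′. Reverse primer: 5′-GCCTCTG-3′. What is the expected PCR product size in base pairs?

The forward primer matches the template at positions 6–14.
The reverse primer's reverse complement is CAGAGGC, which matches the template at positions 23–29.
Product length = (reverse-primer end) − (forward-primer start) + 1 = 29 − 6 + 1 = 24 bp.

24 bp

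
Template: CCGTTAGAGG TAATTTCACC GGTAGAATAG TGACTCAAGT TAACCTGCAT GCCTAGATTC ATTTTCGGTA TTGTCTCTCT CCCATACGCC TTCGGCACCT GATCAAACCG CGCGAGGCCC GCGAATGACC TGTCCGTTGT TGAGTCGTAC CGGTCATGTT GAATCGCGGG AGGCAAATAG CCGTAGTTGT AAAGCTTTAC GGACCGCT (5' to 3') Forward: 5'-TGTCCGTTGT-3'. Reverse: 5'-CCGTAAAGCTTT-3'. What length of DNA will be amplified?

The forward primer matches the template at positions 131–140.
Taking the reverse complement of CCGTAAAGCTTT gives AAAGCTTTACGG, found at positions 191–202 on the template; the primer anneals here to the top strand with its 3' end pointing upstream.
The product runs from position 131 to position 202, so its length is 202 − 131 + 1 = 72 bp.

72 bp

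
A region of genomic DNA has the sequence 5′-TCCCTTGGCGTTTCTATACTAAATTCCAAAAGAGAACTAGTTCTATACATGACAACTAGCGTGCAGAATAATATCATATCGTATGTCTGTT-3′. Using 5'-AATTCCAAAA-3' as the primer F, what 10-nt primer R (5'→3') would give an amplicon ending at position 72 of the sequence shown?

The forward primer binds at positions 22–31; the product's 3' end on the top strand is position 72.
The reverse primer anneals to the top strand over positions 63–72, i.e. to GCAGAATAAT.
Its sequence written 5'→3' is the reverse complement: ATTATTCTGC.

5'-ATTATTCTGC-3'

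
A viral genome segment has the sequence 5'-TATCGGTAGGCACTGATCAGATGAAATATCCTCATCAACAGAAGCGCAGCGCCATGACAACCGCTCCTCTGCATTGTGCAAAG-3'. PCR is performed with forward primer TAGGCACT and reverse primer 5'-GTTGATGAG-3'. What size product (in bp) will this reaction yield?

Scanning the template, TAGGCACT occurs at positions 7–14; this primer anneals to the bottom strand there with its 3' end pointing downstream.
Taking the reverse complement of GTTGATGAG gives CTCATCAAC, found at positions 31–39 on the template; the primer anneals here to the top strand with its 3' end pointing upstream.
Amplicon spans positions 7–39: 33 bp.

33 bp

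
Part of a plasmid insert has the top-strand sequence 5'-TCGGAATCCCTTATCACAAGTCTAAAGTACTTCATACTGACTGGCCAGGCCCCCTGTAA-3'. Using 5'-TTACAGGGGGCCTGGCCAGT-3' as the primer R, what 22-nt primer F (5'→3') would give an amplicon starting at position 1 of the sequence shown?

The reverse primer's reverse complement ACTGGCCAGGCCCCCTGTAA matches the template at positions 40–59; the product starts at position 1.
The forward primer is identical to the top strand over positions 1–22: TCGGAATCCCTTATCACAAGTC.

5'-TCGGAATCCCTTATCACAAGTC-3'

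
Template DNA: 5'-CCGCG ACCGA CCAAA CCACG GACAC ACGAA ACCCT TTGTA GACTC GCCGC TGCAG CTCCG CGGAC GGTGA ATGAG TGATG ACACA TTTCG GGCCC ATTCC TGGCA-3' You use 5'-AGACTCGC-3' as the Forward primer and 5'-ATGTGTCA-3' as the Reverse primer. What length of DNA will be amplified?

47 bp

The forward primer matches the template at positions 40–47.
Taking the reverse complement of ATGTGTCA gives TGACACAT, found at positions 79–86 on the template; the primer anneals here to the top strand with its 3' end pointing upstream.
Product length = (reverse-primer end) − (forward-primer start) + 1 = 86 − 40 + 1 = 47 bp.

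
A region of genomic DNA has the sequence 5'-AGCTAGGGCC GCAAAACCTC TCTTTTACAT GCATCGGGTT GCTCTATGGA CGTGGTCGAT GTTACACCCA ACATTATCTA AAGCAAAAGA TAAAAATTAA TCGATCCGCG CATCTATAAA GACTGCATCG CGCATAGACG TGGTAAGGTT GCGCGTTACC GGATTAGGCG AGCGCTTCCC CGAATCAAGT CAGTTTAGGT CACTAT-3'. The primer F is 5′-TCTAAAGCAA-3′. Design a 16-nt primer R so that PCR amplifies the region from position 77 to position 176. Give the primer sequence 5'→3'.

5'-AGCGCTCGCCTAATCC-3'

The product's 3' end on the top strand is position 176.
The reverse primer anneals to the top strand over positions 161–176, i.e. to GGATTAGGCGAGCGCT.
Its sequence written 5'→3' is the reverse complement: AGCGCTCGCCTAATCC.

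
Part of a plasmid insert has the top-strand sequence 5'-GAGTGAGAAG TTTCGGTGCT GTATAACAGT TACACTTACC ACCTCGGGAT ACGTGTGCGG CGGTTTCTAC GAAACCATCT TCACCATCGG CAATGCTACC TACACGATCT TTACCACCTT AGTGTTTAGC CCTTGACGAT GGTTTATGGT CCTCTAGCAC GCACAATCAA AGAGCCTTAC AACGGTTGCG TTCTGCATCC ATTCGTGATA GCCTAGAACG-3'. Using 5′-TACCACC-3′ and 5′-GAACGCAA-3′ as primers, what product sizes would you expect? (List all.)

157 bp, 82 bp

The forward primer TACCACC matches the top strand at positions 37–43, 112–118.
The reverse primer's reverse complement is TTGCGTTC, matching at positions 186–193.
Each forward site pairs with the reverse site to give a product ending at position 193: sizes 157, 82 bp.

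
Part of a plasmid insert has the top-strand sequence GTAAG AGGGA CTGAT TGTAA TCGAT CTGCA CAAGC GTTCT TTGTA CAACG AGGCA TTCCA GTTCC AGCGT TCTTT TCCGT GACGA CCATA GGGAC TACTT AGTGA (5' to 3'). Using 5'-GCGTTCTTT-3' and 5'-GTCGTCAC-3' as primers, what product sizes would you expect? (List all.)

The forward primer GCGTTCTTT matches the top strand at positions 34–42, 67–75.
The reverse primer's reverse complement is GTGACGAC, matching at positions 79–86.
Each forward site pairs with the reverse site to give a product ending at position 86: sizes 53, 20 bp.

53 bp, 20 bp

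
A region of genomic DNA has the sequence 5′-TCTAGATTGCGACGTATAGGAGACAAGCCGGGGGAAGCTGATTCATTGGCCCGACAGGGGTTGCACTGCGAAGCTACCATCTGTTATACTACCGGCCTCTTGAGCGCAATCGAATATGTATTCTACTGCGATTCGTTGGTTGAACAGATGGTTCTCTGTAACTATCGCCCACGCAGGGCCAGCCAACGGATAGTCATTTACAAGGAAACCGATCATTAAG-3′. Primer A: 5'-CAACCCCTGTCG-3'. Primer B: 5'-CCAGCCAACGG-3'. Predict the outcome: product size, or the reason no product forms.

No product — the primers' 3' ends point away from each other.

Primer A (CAACCCCTGTCG) has reverse complement CGACAGGGGTTG, which matches the top strand at positions 52–63; primer A anneals to the top strand there with its 3' end pointing upstream toward position 52.
Primer B (CCAGCCAACGG) matches the top strand directly at positions 179–189; it anneals to the bottom strand with its 3' end pointing downstream toward position 189.
The 3' ends diverge (primer A extends toward position 1, primer B toward position 220), so the primers never converge on a shared product.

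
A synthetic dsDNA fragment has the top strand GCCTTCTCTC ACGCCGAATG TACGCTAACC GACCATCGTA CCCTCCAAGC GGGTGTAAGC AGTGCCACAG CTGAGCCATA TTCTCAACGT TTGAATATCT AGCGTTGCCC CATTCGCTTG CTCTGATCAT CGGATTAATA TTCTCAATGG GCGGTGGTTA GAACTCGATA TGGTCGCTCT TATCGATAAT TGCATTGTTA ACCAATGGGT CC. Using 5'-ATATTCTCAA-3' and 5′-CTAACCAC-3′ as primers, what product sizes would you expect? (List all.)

The forward primer ATATTCTCAA matches the top strand at positions 78–87, 138–147.
The reverse primer's reverse complement is GTGGTTAG, matching at positions 154–161.
Each forward site pairs with the reverse site to give a product ending at position 161: sizes 84, 24 bp.

84 bp, 24 bp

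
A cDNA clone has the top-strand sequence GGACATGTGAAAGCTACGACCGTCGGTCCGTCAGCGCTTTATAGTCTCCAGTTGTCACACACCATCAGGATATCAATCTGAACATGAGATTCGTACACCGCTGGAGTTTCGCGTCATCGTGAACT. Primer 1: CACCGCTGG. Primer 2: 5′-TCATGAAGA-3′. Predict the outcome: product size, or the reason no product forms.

Primer 2 (TCATGAAGA) does not match the top strand, and its reverse complement TCTTCATGA does not match either.
With no annealing site for primer 2, no amplification occurs.

No product — primer 2 has no binding site in the template.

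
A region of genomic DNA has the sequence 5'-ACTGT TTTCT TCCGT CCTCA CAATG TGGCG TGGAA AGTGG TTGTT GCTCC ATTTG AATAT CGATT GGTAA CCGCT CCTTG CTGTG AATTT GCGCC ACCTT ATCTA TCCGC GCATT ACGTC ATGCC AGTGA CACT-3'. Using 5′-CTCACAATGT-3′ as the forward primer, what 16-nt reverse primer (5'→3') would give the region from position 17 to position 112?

5'-GCGCGGATAGATAAGG-3'

The product's 3' end on the top strand is position 112.
The reverse primer anneals to the top strand over positions 97–112, i.e. to CCTTATCTATCCGCGC.
Its sequence written 5'→3' is the reverse complement: GCGCGGATAGATAAGG.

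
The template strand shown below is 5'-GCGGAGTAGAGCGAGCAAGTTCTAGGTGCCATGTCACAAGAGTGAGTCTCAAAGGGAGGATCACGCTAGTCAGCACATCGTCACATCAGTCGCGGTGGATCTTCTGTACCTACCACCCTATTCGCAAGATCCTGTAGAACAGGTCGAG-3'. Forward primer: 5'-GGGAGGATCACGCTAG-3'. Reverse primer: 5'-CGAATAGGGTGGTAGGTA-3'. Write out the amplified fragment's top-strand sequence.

5'-GGGAGGATCACGCTAGTCAGCACATCGTCACATCAGTCGCGGTGGATCTTCTGTACCTACCACCCTATTCG-3'

Forward primer GGGAGGATCACGCTAG is found on the top strand at positions 54–69.
Taking the reverse complement of CGAATAGGGTGGTAGGTA gives TACCTACCACCCTATTCG, found at positions 107–124 on the template; the primer anneals here to the top strand with its 3' end pointing upstream.
The product is the template from position 54 through 124 (71 bp).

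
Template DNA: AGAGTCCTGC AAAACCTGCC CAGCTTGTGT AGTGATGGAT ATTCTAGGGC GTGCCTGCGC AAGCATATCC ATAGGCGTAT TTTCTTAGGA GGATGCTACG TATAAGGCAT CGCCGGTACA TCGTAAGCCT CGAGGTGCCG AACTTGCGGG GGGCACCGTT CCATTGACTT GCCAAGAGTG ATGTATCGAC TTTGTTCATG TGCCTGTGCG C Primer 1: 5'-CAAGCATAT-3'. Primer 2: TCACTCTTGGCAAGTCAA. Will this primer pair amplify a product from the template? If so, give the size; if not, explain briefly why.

Primer 1 (CAAGCATAT) matches the top strand at positions 60–68; it acts as a forward primer.
Primer 2's reverse complement is TTGACTTGCCAAGAGTGA, matching the top strand at positions 164–181; it acts as a reverse primer.
The 3' ends face each other across positions 60–181, giving a 122 bp product.

Yes — a 122 bp product.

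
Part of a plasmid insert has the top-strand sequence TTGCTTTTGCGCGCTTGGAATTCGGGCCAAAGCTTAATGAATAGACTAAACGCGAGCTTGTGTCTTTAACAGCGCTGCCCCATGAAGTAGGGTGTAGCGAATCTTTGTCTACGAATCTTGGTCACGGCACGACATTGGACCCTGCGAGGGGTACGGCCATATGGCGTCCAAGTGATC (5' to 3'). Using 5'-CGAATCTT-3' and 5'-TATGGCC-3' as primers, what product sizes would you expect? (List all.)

The forward primer CGAATCTT matches the top strand at positions 98–105, 112–119.
The reverse primer's reverse complement is GGCCATA, matching at positions 155–161.
Each forward site pairs with the reverse site to give a product ending at position 161: sizes 64, 50 bp.

64 bp, 50 bp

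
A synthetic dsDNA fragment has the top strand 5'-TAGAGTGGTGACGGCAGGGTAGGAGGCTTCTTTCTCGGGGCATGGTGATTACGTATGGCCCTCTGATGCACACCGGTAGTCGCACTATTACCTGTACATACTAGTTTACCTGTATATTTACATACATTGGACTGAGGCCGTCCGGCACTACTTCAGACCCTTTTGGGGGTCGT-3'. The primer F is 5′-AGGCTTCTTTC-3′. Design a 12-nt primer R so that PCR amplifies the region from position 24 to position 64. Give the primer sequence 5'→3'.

5'-AGAGGGCCATAC-3'

The product's 3' end on the top strand is position 64.
The reverse primer anneals to the top strand over positions 53–64, i.e. to GTATGGCCCTCT.
Its sequence written 5'→3' is the reverse complement: AGAGGGCCATAC.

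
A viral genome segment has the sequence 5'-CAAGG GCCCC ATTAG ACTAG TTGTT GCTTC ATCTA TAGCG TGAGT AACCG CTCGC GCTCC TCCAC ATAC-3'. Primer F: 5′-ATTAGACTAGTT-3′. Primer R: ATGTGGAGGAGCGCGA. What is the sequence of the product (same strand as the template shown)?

Scanning the template, ATTAGACTAGTT occurs at positions 11–22; this primer anneals to the bottom strand there with its 3' end pointing downstream.
Reverse complement of the reverse primer: TCGCGCTCCTCCACAT. This occurs on the top strand at positions 52–67.
The product is the template from position 11 through 67 (57 bp).

5'-ATTAGACTAGTTGTTGCTTCATCTATAGCGTGAGTAACCGCTCGCGCTCCTCCACAT-3'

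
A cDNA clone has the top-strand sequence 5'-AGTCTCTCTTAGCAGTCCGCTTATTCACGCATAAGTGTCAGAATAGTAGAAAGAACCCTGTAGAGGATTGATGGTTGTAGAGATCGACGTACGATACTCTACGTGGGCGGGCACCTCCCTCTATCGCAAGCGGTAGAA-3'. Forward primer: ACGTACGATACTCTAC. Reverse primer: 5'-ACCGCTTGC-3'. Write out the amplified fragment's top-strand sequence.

5'-ACGTACGATACTCTACGTGGGCGGGCACCTCCCTCTATCGCAAGCGGT-3'

The forward primer matches the template at positions 87–102.
Taking the reverse complement of ACCGCTTGC gives GCAAGCGGT, found at positions 126–134 on the template; the primer anneals here to the top strand with its 3' end pointing upstream.
The product is the template from position 87 through 134 (48 bp).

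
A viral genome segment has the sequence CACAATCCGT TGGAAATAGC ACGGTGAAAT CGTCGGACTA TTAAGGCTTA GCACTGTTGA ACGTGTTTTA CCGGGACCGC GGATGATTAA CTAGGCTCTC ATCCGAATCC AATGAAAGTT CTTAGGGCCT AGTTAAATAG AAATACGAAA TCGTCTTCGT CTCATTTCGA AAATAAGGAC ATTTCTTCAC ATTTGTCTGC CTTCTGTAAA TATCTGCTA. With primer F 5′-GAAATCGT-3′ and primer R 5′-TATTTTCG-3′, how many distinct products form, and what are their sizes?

Two products: 150 bp, 29 bp

The forward primer GAAATCGT matches the top strand at positions 26–33, 147–154.
The reverse primer's reverse complement is CGAAAATA, matching at positions 168–175.
Each forward site pairs with the reverse site to give a product ending at position 175: sizes 150, 29 bp.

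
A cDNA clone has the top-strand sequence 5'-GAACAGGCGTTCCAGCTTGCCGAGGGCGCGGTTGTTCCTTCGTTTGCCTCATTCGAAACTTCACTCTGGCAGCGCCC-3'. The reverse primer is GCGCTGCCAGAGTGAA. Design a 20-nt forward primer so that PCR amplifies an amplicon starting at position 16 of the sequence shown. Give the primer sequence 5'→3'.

5'-CTTGCCGAGGGCGCGGTTGT-3'

The reverse primer's reverse complement TTCACTCTGGCAGCGC matches the template at positions 60–75; the product starts at position 16.
The forward primer is identical to the top strand over positions 16–35: CTTGCCGAGGGCGCGGTTGT.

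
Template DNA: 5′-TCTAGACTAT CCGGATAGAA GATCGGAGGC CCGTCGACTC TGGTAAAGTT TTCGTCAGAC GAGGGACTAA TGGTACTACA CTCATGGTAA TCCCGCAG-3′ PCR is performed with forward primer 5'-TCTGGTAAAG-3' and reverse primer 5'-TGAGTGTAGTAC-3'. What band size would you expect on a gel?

Scanning the template, TCTGGTAAAG occurs at positions 39–48; this primer anneals to the bottom strand there with its 3' end pointing downstream.
Reverse complement of the reverse primer: GTACTACACTCA. This occurs on the top strand at positions 73–84.
Amplicon spans positions 39–84: 46 bp.

46 bp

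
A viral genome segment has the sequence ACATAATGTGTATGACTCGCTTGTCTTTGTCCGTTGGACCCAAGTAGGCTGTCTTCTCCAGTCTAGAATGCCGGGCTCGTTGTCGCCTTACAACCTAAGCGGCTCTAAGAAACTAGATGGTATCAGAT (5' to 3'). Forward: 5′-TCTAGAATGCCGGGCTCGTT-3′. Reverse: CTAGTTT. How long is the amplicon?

55 bp

Forward primer TCTAGAATGCCGGGCTCGTT is found on the top strand at positions 62–81.
Reverse complement of the reverse primer: AAACTAG. This occurs on the top strand at positions 110–116.
Product length = (reverse-primer end) − (forward-primer start) + 1 = 116 − 62 + 1 = 55 bp.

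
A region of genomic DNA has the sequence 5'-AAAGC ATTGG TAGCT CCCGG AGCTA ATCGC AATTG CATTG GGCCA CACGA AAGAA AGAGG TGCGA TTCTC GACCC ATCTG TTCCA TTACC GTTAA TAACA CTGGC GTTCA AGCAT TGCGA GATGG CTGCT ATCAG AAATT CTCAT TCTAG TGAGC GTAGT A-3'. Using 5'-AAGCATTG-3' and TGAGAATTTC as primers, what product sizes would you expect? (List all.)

The forward primer AAGCATTG matches the top strand at positions 2–9, 110–117.
The reverse primer's reverse complement is GAAATTCTCA, matching at positions 135–144.
Each forward site pairs with the reverse site to give a product ending at position 144: sizes 143, 35 bp.

143 bp, 35 bp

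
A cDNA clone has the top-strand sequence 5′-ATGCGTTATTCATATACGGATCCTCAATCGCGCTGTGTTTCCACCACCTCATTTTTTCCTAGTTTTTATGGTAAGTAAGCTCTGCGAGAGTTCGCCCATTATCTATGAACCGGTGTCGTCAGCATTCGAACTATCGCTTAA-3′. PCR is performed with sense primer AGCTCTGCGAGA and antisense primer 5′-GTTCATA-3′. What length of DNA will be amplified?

33 bp

Forward primer AGCTCTGCGAGA is found on the top strand at positions 78–89.
The reverse primer's reverse complement is TATGAAC, which matches the template at positions 104–110.
The product runs from position 78 to position 110, so its length is 110 − 78 + 1 = 33 bp.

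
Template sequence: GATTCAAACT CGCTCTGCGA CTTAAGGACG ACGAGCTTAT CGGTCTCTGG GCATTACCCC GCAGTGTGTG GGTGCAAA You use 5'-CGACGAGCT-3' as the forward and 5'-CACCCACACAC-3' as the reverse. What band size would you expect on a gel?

Forward primer CGACGAGCT is found on the top strand at positions 29–37.
Reverse complement of the reverse primer: GTGTGTGGGTG. This occurs on the top strand at positions 64–74.
The product runs from position 29 to position 74, so its length is 74 − 29 + 1 = 46 bp.

46 bp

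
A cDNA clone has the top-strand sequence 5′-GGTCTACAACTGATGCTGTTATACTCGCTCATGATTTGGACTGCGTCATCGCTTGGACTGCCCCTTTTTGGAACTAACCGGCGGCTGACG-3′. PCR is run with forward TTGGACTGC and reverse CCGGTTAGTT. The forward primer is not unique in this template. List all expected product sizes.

The forward primer TTGGACTGC matches the top strand at positions 36–44, 53–61.
The reverse primer's reverse complement is AACTAACCGG, matching at positions 72–81.
Each forward site pairs with the reverse site to give a product ending at position 81: sizes 46, 29 bp.

46 bp, 29 bp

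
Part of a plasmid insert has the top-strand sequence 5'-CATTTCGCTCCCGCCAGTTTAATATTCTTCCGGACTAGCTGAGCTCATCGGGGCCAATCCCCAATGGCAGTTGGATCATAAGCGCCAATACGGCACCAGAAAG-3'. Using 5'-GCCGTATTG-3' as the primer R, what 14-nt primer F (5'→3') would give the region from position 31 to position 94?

The reverse primer's reverse complement CAATACGGC matches the template at positions 86–94; the product starts at position 31.
The forward primer is identical to the top strand over positions 31–44: CGGACTAGCTGAGC.

5'-CGGACTAGCTGAGC-3'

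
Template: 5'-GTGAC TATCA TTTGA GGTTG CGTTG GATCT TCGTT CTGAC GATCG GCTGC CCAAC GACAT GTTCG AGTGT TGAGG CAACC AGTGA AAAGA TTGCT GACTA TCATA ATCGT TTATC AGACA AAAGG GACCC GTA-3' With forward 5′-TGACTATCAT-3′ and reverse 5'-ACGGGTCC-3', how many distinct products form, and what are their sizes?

Two products: 131 bp, 38 bp

The forward primer TGACTATCAT matches the top strand at positions 2–11, 95–104.
The reverse primer's reverse complement is GGACCCGT, matching at positions 125–132.
Each forward site pairs with the reverse site to give a product ending at position 132: sizes 131, 38 bp.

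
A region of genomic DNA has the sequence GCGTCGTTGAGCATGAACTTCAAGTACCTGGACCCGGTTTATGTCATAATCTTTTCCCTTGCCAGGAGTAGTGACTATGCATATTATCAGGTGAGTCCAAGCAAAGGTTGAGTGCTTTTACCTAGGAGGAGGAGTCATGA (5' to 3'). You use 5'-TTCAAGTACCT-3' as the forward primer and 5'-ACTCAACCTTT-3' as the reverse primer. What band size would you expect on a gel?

95 bp

Scanning the template, TTCAAGTACCT occurs at positions 19–29; this primer anneals to the bottom strand there with its 3' end pointing downstream.
The reverse primer's reverse complement is AAAGGTTGAGT, which matches the template at positions 103–113.
Amplicon spans positions 19–113: 95 bp.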